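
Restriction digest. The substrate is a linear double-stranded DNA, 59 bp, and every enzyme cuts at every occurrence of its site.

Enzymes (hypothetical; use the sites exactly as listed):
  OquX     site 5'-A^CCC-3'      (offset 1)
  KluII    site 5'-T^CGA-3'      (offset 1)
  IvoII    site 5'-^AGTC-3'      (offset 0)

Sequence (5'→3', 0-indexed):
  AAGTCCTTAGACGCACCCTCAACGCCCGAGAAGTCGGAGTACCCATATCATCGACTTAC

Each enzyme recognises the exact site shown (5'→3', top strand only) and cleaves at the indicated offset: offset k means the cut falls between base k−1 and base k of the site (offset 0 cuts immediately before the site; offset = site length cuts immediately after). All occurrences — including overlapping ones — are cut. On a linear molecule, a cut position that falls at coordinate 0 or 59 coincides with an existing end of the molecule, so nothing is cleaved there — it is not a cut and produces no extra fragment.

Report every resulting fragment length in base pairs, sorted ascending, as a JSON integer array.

[1,8,10,10,14,16]

Site scan:
  OquX ACCC/1: at [14, 40] ⇒ [15, 41]
  KluII TCGA/1: at [50] ⇒ [51]
  IvoII AGTC/0: at [1, 31] ⇒ [1, 31]

All cut coordinates (distinct, sorted): [1, 15, 31, 41, 51]

Fragments:
  [0,1): 1 bp
  [1,15): 14 bp
  [15,31): 16 bp
  [31,41): 10 bp
  [41,51): 10 bp
  [51,59): 8 bp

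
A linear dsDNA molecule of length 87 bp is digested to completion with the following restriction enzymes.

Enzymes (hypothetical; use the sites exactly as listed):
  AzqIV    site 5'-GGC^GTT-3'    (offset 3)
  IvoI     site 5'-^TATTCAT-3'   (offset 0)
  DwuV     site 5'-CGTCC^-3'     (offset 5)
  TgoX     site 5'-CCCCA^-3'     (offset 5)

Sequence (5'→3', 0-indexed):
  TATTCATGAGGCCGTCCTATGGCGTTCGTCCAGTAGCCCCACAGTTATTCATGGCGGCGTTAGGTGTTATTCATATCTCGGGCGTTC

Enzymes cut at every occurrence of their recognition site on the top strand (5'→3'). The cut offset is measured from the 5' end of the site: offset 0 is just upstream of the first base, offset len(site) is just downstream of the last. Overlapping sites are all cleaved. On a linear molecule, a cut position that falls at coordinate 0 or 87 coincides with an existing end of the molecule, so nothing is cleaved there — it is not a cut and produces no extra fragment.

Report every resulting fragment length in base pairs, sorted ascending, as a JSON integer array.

Site scan:
  AzqIV (GGCGTT, off=3): starts [20, 55, 80] → cuts [23, 58, 83]
  IvoI (TATTCAT, off=0): starts [0, 45, 67] → cuts [45, 67] (position 0 is a terminus of the linear molecule — no cut)
  DwuV (CGTCC, off=5): starts [12, 26] → cuts [17, 31]
  TgoX (CCCCA, off=5): starts [36] → cuts [41]

All cut coordinates (distinct, sorted): [17, 23, 31, 41, 45, 58, 67, 83]

Fragment lengths:
  [0,17): 17 bp
  [17,23): 6 bp
  [23,31): 8 bp
  [31,41): 10 bp
  [41,45): 4 bp
  [45,58): 13 bp
  [58,67): 9 bp
  [67,83): 16 bp
  [83,87): 4 bp

[4,4,6,8,9,10,13,16,17]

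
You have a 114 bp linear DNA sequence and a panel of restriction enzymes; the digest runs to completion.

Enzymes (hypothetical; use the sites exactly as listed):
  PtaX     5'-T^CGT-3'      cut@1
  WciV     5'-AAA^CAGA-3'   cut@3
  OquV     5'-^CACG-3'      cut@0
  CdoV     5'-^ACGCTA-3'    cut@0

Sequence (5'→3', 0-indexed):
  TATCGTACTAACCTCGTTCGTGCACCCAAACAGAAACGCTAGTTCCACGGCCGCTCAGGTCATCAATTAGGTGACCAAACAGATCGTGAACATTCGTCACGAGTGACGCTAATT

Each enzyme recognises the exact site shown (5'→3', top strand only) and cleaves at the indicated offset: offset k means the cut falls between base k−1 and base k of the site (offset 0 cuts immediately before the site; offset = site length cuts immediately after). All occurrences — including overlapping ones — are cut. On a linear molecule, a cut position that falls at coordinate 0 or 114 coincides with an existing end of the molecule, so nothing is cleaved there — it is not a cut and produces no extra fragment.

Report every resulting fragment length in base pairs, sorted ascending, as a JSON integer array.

[3,3,4,5,5,8,9,10,10,11,12,34]

Scan for sites:
  PtaX TCGT/1: at [2, 13, 17, 83, 93] ⇒ [3, 14, 18, 84, 94]
  WciV AAACAGA/3: at [27, 76] ⇒ [30, 79]
  OquV CACG/0: at [45, 97] ⇒ [45, 97]
  CdoV ACGCTA/0: at [35, 105] ⇒ [35, 105]

All cut coordinates (distinct, sorted): [3, 14, 18, 30, 35, 45, 79, 84, 94, 97, 105]

Fragment lengths:
  [0,3): 3 bp
  [3,14): 11 bp
  [14,18): 4 bp
  [18,30): 12 bp
  [30,35): 5 bp
  [35,45): 10 bp
  [45,79): 34 bp
  [79,84): 5 bp
  [84,94): 10 bp
  [94,97): 3 bp
  [97,105): 8 bp
  [105,114): 9 bp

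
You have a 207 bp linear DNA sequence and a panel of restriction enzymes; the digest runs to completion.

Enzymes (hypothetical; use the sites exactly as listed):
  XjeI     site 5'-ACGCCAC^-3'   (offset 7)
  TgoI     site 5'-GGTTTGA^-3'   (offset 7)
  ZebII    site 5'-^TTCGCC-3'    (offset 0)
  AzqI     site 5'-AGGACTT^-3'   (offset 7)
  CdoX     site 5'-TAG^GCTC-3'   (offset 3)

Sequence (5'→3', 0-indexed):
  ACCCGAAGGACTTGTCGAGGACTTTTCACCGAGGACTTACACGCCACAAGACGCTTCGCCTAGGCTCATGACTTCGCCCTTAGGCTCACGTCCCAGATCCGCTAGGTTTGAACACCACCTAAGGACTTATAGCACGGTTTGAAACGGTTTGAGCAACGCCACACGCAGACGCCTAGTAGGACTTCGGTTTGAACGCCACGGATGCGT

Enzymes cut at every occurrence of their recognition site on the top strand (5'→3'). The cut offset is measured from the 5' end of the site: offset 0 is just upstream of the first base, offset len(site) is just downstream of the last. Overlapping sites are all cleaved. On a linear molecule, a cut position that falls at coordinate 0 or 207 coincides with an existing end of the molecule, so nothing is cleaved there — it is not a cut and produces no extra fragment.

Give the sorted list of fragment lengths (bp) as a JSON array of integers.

Per-enzyme occurrences:
  XjeI ACGCCAC/7: at [40, 155, 192] ⇒ [47, 162, 199]
  TgoI GGTTTGA/7: at [104, 135, 145, 185] ⇒ [111, 142, 152, 192]
  ZebII TTCGCC/0: at [54, 72] ⇒ [54, 72]
  AzqI AGGACTT/7: at [6, 17, 31, 121, 177] ⇒ [13, 24, 38, 128, 184]
  CdoX TAGGCTC/3: at [60, 80] ⇒ [63, 83]

All cut coordinates (distinct, sorted): [13, 24, 38, 47, 54, 63, 72, 83, 111, 128, 142, 152, 162, 184, 192, 199]

Fragment lengths:
  [0,13): 13 bp
  [13,24): 11 bp
  [24,38): 14 bp
  [38,47): 9 bp
  [47,54): 7 bp
  [54,63): 9 bp
  [63,72): 9 bp
  [72,83): 11 bp
  [83,111): 28 bp
  [111,128): 17 bp
  [128,142): 14 bp
  [142,152): 10 bp
  [152,162): 10 bp
  [162,184): 22 bp
  [184,192): 8 bp
  [192,199): 7 bp
  [199,207): 8 bp

[7,7,8,8,9,9,9,10,10,11,11,13,14,14,17,22,28]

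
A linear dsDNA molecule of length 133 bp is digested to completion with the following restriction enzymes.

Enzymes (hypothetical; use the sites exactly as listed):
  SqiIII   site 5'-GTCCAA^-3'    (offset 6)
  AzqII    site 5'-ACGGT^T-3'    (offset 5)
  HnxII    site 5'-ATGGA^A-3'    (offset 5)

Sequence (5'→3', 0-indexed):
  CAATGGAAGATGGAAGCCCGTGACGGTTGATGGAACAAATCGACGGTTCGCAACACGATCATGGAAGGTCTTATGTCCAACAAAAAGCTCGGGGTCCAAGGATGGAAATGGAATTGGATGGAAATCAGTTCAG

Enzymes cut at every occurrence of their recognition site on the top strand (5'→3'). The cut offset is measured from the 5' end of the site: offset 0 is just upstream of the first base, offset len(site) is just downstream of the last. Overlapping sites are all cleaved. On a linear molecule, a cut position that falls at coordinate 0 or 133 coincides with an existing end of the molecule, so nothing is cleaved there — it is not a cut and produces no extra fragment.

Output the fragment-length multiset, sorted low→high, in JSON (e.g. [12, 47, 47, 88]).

Per-enzyme occurrences:
  SqiIII (GTCCAA, off=6): starts [74, 93] → cuts [80, 99]
  AzqII (ACGGTT, off=5): starts [22, 42] → cuts [27, 47]
  HnxII (ATGGAA, off=5): starts [2, 9, 29, 60, 101, 107, 117] → cuts [7, 14, 34, 65, 106, 112, 122]

All cut coordinates (distinct, sorted): [7, 14, 27, 34, 47, 65, 80, 99, 106, 112, 122]

Fragment lengths:
  [0,7): 7 bp
  [7,14): 7 bp
  [14,27): 13 bp
  [27,34): 7 bp
  [34,47): 13 bp
  [47,65): 18 bp
  [65,80): 15 bp
  [80,99): 19 bp
  [99,106): 7 bp
  [106,112): 6 bp
  [112,122): 10 bp
  [122,133): 11 bp

[6,7,7,7,7,10,11,13,13,15,18,19]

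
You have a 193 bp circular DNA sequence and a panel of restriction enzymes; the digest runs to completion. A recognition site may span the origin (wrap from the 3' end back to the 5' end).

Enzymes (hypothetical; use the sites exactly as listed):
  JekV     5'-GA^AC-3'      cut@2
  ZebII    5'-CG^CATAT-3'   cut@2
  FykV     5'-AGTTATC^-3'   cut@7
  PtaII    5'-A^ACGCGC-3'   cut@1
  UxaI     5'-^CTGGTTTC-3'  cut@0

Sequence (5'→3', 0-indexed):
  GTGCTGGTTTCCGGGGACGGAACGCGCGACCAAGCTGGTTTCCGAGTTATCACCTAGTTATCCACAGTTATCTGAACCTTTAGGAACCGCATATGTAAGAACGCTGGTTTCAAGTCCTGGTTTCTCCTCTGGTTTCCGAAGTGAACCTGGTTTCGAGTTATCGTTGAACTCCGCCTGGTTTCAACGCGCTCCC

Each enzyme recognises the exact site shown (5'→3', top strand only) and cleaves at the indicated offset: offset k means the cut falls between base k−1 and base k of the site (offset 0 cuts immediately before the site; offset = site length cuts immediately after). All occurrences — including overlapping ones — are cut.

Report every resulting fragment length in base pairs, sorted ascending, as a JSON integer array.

Scan for sites:
  JekV (GAAC, off=2): starts [19, 73, 83, 98, 142, 165] → cuts [21, 75, 85, 100, 144, 167]
  ZebII (CGCATAT, off=2): starts [87] → cuts [89]
  FykV (AGTTATC, off=7): starts [44, 55, 65, 155] → cuts [51, 62, 72, 162]
  PtaII (AACGCGC, off=1): starts [20, 182] → cuts [21, 183]
  UxaI (CTGGTTTC, off=0): starts [3, 34, 103, 116, 128, 146, 174] → cuts [3, 34, 103, 116, 128, 146, 174]

All cut coordinates (distinct, sorted): [3, 21, 34, 51, 62, 72, 75, 85, 89, 100, 103, 116, 128, 144, 146, 162, 167, 174, 183]

Fragment lengths:
  3→21: 18 bp
  21→34: 13 bp
  34→51: 17 bp
  51→62: 11 bp
  62→72: 10 bp
  72→75: 3 bp
  75→85: 10 bp
  85→89: 4 bp
  89→100: 11 bp
  100→103: 3 bp
  103→116: 13 bp
  116→128: 12 bp
  128→144: 16 bp
  144→146: 2 bp
  146→162: 16 bp
  162→167: 5 bp
  167→174: 7 bp
  174→183: 9 bp
  183→3 (wrap): 193-183+3 = 13 bp

[2,3,3,4,5,7,9,10,10,11,11,12,13,13,13,16,16,17,18]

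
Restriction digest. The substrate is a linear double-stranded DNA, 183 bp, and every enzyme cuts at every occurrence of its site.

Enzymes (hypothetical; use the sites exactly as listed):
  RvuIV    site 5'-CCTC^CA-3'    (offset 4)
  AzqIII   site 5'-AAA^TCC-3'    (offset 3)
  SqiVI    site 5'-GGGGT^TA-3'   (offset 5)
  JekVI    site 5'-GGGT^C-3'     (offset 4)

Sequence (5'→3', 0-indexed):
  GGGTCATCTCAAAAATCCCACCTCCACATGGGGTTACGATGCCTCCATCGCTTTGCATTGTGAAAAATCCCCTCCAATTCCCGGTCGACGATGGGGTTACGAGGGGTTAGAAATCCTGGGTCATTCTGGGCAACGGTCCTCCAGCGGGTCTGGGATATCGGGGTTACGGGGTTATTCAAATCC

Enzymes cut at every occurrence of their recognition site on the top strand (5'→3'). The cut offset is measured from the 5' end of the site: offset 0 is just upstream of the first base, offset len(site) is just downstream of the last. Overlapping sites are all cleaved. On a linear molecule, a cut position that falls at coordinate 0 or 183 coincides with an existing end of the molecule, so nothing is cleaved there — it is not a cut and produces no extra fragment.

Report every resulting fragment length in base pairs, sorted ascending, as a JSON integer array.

[3,4,6,7,8,8,8,8,9,10,10,11,11,15,20,22,23]

Site scan:
  RvuIV (CCTCCA, off=4): starts [20, 41, 70, 137] → cuts [24, 45, 74, 141]
  AzqIII (AAATCC, off=3): starts [12, 64, 110, 177] → cuts [15, 67, 113, 180]
  SqiVI (GGGGTTA, off=5): starts [29, 92, 102, 159, 167] → cuts [34, 97, 107, 164, 172]
  JekVI (GGGTC, off=4): starts [0, 117, 145] → cuts [4, 121, 149]

Pooled cuts: [4, 15, 24, 34, 45, 67, 74, 97, 107, 113, 121, 141, 149, 164, 172, 180]

Fragment lengths:
  [0,4): 4 bp
  [4,15): 11 bp
  [15,24): 9 bp
  [24,34): 10 bp
  [34,45): 11 bp
  [45,67): 22 bp
  [67,74): 7 bp
  [74,97): 23 bp
  [97,107): 10 bp
  [107,113): 6 bp
  [113,121): 8 bp
  [121,141): 20 bp
  [141,149): 8 bp
  [149,164): 15 bp
  [164,172): 8 bp
  [172,180): 8 bp
  [180,183): 3 bp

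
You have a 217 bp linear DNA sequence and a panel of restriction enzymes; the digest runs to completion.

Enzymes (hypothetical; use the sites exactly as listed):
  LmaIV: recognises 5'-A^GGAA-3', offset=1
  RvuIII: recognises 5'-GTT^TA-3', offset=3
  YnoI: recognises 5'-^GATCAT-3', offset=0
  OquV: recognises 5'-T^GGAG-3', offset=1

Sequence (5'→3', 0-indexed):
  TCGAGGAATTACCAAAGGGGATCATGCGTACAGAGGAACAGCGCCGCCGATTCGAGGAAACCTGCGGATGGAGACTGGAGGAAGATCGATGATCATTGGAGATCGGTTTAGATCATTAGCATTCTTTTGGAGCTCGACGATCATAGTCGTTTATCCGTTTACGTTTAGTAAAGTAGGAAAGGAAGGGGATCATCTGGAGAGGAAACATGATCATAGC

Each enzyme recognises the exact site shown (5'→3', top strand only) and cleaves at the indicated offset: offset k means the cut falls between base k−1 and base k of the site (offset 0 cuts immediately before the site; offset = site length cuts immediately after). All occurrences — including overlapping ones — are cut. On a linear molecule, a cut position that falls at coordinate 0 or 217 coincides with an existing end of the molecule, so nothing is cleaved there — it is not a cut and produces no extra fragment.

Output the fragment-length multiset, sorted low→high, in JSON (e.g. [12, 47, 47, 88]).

Scan for sites:
  LmaIV (AGGAA, off=1): starts [3, 33, 54, 78, 174, 179, 199] → cuts [4, 34, 55, 79, 175, 180, 200]
  RvuIII (GTTTA, off=3): starts [105, 148, 156, 162] → cuts [108, 151, 159, 165]
  YnoI (GATCAT, off=0): starts [19, 90, 110, 138, 187, 208] → cuts [19, 90, 110, 138, 187, 208]
  OquV (TGGAG, off=1): starts [68, 75, 96, 127, 194] → cuts [69, 76, 97, 128, 195]

All cut coordinates (distinct, sorted): [4, 19, 34, 55, 69, 76, 79, 90, 97, 108, 110, 128, 138, 151, 159, 165, 175, 180, 187, 195, 200, 208]

Fragments:
  [0,4): 4 bp
  [4,19): 15 bp
  [19,34): 15 bp
  [34,55): 21 bp
  [55,69): 14 bp
  [69,76): 7 bp
  [76,79): 3 bp
  [79,90): 11 bp
  [90,97): 7 bp
  [97,108): 11 bp
  [108,110): 2 bp
  [110,128): 18 bp
  [128,138): 10 bp
  [138,151): 13 bp
  [151,159): 8 bp
  [159,165): 6 bp
  [165,175): 10 bp
  [175,180): 5 bp
  [180,187): 7 bp
  [187,195): 8 bp
  [195,200): 5 bp
  [200,208): 8 bp
  [208,217): 9 bp

[2,3,4,5,5,6,7,7,7,8,8,8,9,10,10,11,11,13,14,15,15,18,21]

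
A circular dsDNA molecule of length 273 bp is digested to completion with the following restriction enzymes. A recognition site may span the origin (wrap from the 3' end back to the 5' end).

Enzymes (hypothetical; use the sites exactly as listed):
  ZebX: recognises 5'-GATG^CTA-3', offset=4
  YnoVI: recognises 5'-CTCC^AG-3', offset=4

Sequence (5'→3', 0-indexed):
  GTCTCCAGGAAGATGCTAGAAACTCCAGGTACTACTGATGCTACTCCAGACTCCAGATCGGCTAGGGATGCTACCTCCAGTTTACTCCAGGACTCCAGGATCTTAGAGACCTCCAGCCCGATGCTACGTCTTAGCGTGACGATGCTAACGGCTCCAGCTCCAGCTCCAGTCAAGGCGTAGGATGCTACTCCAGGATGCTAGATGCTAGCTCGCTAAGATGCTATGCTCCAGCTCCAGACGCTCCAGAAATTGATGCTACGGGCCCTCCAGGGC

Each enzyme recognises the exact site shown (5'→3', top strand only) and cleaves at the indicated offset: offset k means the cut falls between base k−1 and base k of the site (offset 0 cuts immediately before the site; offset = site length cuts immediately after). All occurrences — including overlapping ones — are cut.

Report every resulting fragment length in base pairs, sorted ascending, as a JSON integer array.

[6,6,6,6,7,7,7,7,8,8,9,9,9,9,10,11,11,11,11,13,14,16,16,17,18,21]

Site scan:
  ZebX (GATGCTA, off=4): starts [11, 36, 66, 119, 140, 180, 193, 200, 216, 251] → cuts [15, 40, 70, 123, 144, 184, 197, 204, 220, 255]
  YnoVI (CTCCAG, off=4): starts [2, 22, 43, 50, 74, 84, 92, 110, 151, 157, 163, 187, 225, 231, 240, 264] → cuts [6, 26, 47, 54, 78, 88, 96, 114, 155, 161, 167, 191, 229, 235, 244, 268]

All cut coordinates (distinct, sorted): [6, 15, 26, 40, 47, 54, 70, 78, 88, 96, 114, 123, 144, 155, 161, 167, 184, 191, 197, 204, 220, 229, 235, 244, 255, 268]

Fragment lengths:
  6→15: 9 bp
  15→26: 11 bp
  26→40: 14 bp
  40→47: 7 bp
  47→54: 7 bp
  54→70: 16 bp
  70→78: 8 bp
  78→88: 10 bp
  88→96: 8 bp
  96→114: 18 bp
  114→123: 9 bp
  123→144: 21 bp
  144→155: 11 bp
  155→161: 6 bp
  161→167: 6 bp
  167→184: 17 bp
  184→191: 7 bp
  191→197: 6 bp
  197→204: 7 bp
  204→220: 16 bp
  220→229: 9 bp
  229→235: 6 bp
  235→244: 9 bp
  244→255: 11 bp
  255→268: 13 bp
  268→6 (wrap): 273-268+6 = 11 bp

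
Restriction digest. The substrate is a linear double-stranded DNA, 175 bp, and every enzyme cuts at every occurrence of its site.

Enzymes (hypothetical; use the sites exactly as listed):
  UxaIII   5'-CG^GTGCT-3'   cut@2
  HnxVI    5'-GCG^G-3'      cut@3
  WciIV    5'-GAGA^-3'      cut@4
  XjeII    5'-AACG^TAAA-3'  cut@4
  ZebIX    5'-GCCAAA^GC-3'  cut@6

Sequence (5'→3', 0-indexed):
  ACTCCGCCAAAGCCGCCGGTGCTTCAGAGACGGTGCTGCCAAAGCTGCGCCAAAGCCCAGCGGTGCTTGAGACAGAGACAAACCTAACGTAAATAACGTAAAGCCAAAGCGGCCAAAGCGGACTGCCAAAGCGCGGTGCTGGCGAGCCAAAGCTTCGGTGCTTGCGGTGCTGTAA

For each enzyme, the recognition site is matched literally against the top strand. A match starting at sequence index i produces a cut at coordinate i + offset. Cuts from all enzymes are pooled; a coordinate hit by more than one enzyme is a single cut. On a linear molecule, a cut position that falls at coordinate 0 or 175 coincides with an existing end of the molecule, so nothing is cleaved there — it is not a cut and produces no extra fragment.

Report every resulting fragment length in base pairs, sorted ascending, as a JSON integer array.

Per-enzyme occurrences:
  UxaIII CGGTGCT/2: at [16, 30, 60, 133, 155, 164] ⇒ [18, 32, 62, 135, 157, 166]
  HnxVI GCGG/3: at [59, 108, 117, 132, 163] ⇒ [62, 111, 120, 135, 166]
  WciIV GAGA/4: at [26, 68, 74] ⇒ [30, 72, 78]
  XjeII AACGTAAA/4: at [85, 94] ⇒ [89, 98]
  ZebIX GCCAAAGC/6: at [5, 37, 48, 102, 111, 124, 145] ⇒ [11, 43, 54, 108, 117, 130, 151]

Pooled cuts: [11, 18, 30, 32, 43, 54, 62, 72, 78, 89, 98, 108, 111, 117, 120, 130, 135, 151, 157, 166]

Fragments:
  [0,11): 11 bp
  [11,18): 7 bp
  [18,30): 12 bp
  [30,32): 2 bp
  [32,43): 11 bp
  [43,54): 11 bp
  [54,62): 8 bp
  [62,72): 10 bp
  [72,78): 6 bp
  [78,89): 11 bp
  [89,98): 9 bp
  [98,108): 10 bp
  [108,111): 3 bp
  [111,117): 6 bp
  [117,120): 3 bp
  [120,130): 10 bp
  [130,135): 5 bp
  [135,151): 16 bp
  [151,157): 6 bp
  [157,166): 9 bp
  [166,175): 9 bp

[2,3,3,5,6,6,6,7,8,9,9,9,10,10,10,11,11,11,11,12,16]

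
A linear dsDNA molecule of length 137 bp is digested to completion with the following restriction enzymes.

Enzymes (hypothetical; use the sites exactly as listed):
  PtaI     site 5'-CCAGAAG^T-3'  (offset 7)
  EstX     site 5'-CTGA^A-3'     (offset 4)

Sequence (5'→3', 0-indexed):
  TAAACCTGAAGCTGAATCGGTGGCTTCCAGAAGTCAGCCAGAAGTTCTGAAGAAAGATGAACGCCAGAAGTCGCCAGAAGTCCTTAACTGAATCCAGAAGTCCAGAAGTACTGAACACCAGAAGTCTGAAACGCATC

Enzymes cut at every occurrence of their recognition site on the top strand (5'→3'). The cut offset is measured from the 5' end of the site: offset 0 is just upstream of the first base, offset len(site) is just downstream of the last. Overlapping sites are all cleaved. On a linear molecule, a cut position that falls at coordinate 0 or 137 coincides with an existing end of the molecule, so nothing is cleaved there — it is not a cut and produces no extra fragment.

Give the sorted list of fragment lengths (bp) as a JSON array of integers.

Site scan:
  PtaI (CCAGAAGT, off=7): starts [26, 37, 63, 73, 93, 101, 117] → cuts [33, 44, 70, 80, 100, 108, 124]
  EstX (CTGAA, off=4): starts [5, 11, 46, 87, 110, 125] → cuts [9, 15, 50, 91, 114, 129]

All cut coordinates (distinct, sorted): [9, 15, 33, 44, 50, 70, 80, 91, 100, 108, 114, 124, 129]

Fragment lengths:
  [0,9): 9 bp
  [9,15): 6 bp
  [15,33): 18 bp
  [33,44): 11 bp
  [44,50): 6 bp
  [50,70): 20 bp
  [70,80): 10 bp
  [80,91): 11 bp
  [91,100): 9 bp
  [100,108): 8 bp
  [108,114): 6 bp
  [114,124): 10 bp
  [124,129): 5 bp
  [129,137): 8 bp

[5,6,6,6,8,8,9,9,10,10,11,11,18,20]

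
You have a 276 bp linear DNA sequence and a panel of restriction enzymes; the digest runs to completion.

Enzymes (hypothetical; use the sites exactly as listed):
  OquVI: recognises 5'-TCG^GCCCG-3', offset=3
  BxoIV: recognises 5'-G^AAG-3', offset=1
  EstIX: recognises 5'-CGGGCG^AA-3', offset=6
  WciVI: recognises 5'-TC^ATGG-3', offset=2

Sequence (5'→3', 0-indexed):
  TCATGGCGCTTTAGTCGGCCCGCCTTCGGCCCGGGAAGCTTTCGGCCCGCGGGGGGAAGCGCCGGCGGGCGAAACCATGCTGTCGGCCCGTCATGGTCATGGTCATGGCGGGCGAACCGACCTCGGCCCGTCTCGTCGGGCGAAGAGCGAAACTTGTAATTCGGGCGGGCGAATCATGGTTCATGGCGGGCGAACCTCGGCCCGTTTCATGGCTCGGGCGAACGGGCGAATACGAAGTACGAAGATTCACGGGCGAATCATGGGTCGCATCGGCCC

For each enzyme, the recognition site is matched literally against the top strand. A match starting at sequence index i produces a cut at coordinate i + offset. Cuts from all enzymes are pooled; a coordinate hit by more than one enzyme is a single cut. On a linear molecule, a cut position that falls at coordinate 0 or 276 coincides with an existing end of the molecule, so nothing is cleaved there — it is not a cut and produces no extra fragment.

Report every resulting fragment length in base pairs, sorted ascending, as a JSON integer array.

Scan for sites:
  OquVI (TCGGCCCG, off=3): starts [14, 25, 41, 82, 122, 196] → cuts [17, 28, 44, 85, 125, 199]
  BxoIV (GAAG, off=1): starts [34, 55, 141, 233, 240] → cuts [35, 56, 142, 234, 241]
  EstIX (CGGGCGAA, off=6): starts [65, 108, 136, 165, 186, 214, 222, 249] → cuts [71, 114, 142, 171, 192, 220, 228, 255]
  WciVI (TCATGG, off=2): starts [0, 90, 96, 102, 173, 180, 206, 257] → cuts [2, 92, 98, 104, 175, 182, 208, 259]

All cut coordinates (distinct, sorted): [2, 17, 28, 35, 44, 56, 71, 85, 92, 98, 104, 114, 125, 142, 171, 175, 182, 192, 199, 208, 220, 228, 234, 241, 255, 259]

Fragment lengths:
  [0,2): 2 bp
  [2,17): 15 bp
  [17,28): 11 bp
  [28,35): 7 bp
  [35,44): 9 bp
  [44,56): 12 bp
  [56,71): 15 bp
  [71,85): 14 bp
  [85,92): 7 bp
  [92,98): 6 bp
  [98,104): 6 bp
  [104,114): 10 bp
  [114,125): 11 bp
  [125,142): 17 bp
  [142,171): 29 bp
  [171,175): 4 bp
  [175,182): 7 bp
  [182,192): 10 bp
  [192,199): 7 bp
  [199,208): 9 bp
  [208,220): 12 bp
  [220,228): 8 bp
  [228,234): 6 bp
  [234,241): 7 bp
  [241,255): 14 bp
  [255,259): 4 bp
  [259,276): 17 bp

[2,4,4,6,6,6,7,7,7,7,7,8,9,9,10,10,11,11,12,12,14,14,15,15,17,17,29]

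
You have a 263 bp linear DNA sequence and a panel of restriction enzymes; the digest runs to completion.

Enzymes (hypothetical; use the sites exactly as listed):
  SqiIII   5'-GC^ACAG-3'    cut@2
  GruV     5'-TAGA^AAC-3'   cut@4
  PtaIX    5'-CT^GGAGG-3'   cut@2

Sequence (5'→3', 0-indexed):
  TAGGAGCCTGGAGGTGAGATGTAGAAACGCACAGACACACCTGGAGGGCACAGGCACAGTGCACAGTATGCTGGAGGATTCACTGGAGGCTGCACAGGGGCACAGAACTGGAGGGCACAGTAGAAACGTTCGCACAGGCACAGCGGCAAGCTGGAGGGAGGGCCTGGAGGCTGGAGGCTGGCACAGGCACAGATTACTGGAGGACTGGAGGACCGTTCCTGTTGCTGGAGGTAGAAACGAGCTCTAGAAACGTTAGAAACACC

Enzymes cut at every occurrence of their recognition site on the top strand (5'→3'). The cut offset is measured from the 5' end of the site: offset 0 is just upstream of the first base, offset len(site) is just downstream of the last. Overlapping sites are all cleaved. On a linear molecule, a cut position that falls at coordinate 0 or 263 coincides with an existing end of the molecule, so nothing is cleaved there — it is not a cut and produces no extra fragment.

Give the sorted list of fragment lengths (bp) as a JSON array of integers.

[5,6,6,6,6,7,7,7,7,8,8,8,8,9,9,9,9,9,10,10,10,12,12,13,13,13,16,20]

Scan for sites:
  SqiIII GCACAG/2: at [28, 47, 53, 60, 91, 99, 114, 131, 137, 180, 186] ⇒ [30, 49, 55, 62, 93, 101, 116, 133, 139, 182, 188]
  GruV TAGAAAC/4: at [21, 120, 231, 244, 253] ⇒ [25, 124, 235, 248, 257]
  PtaIX CTGGAGG/2: at [7, 40, 70, 82, 107, 150, 163, 170, 196, 204, 224] ⇒ [9, 42, 72, 84, 109, 152, 165, 172, 198, 206, 226]

All cut coordinates (distinct, sorted): [9, 25, 30, 42, 49, 55, 62, 72, 84, 93, 101, 109, 116, 124, 133, 139, 152, 165, 172, 182, 188, 198, 206, 226, 235, 248, 257]

Fragment lengths:
  [0,9): 9 bp
  [9,25): 16 bp
  [25,30): 5 bp
  [30,42): 12 bp
  [42,49): 7 bp
  [49,55): 6 bp
  [55,62): 7 bp
  [62,72): 10 bp
  [72,84): 12 bp
  [84,93): 9 bp
  [93,101): 8 bp
  [101,109): 8 bp
  [109,116): 7 bp
  [116,124): 8 bp
  [124,133): 9 bp
  [133,139): 6 bp
  [139,152): 13 bp
  [152,165): 13 bp
  [165,172): 7 bp
  [172,182): 10 bp
  [182,188): 6 bp
  [188,198): 10 bp
  [198,206): 8 bp
  [206,226): 20 bp
  [226,235): 9 bp
  [235,248): 13 bp
  [248,257): 9 bp
  [257,263): 6 bp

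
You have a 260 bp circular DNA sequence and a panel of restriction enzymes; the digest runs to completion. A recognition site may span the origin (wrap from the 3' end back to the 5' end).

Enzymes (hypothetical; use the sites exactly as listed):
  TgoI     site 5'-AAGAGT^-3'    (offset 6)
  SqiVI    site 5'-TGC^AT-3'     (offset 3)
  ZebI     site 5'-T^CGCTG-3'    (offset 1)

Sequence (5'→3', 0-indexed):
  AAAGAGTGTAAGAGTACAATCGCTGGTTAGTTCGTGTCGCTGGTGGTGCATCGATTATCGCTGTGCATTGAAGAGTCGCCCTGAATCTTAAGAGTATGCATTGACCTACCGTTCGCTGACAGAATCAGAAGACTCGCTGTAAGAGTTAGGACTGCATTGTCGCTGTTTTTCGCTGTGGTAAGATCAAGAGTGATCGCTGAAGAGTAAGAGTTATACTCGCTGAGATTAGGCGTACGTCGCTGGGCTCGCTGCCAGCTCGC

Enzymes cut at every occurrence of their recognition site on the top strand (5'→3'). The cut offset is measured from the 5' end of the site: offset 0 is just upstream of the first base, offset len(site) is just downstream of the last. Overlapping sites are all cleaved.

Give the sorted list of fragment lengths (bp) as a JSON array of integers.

Per-enzyme occurrences:
  TgoI AAGAGT/6: at [1, 9, 70, 89, 140, 185, 199, 205] ⇒ [7, 15, 76, 95, 146, 191, 205, 211]
  SqiVI TGCAT/3: at [46, 63, 96, 152] ⇒ [49, 66, 99, 155]
  ZebI TCGCTG/1: at [19, 36, 57, 112, 133, 159, 169, 193, 216, 236, 245] ⇒ [20, 37, 58, 113, 134, 160, 170, 194, 217, 237, 246]

Pooled cuts: [7, 15, 20, 37, 49, 58, 66, 76, 95, 99, 113, 134, 146, 155, 160, 170, 191, 194, 205, 211, 217, 237, 246]

Fragments:
  7→15: 8 bp
  15→20: 5 bp
  20→37: 17 bp
  37→49: 12 bp
  49→58: 9 bp
  58→66: 8 bp
  66→76: 10 bp
  76→95: 19 bp
  95→99: 4 bp
  99→113: 14 bp
  113→134: 21 bp
  134→146: 12 bp
  146→155: 9 bp
  155→160: 5 bp
  160→170: 10 bp
  170→191: 21 bp
  191→194: 3 bp
  194→205: 11 bp
  205→211: 6 bp
  211→217: 6 bp
  217→237: 20 bp
  237→246: 9 bp
  246→7 (wrap): 260-246+7 = 21 bp

[3,4,5,5,6,6,8,8,9,9,9,10,10,11,12,12,14,17,19,20,21,21,21]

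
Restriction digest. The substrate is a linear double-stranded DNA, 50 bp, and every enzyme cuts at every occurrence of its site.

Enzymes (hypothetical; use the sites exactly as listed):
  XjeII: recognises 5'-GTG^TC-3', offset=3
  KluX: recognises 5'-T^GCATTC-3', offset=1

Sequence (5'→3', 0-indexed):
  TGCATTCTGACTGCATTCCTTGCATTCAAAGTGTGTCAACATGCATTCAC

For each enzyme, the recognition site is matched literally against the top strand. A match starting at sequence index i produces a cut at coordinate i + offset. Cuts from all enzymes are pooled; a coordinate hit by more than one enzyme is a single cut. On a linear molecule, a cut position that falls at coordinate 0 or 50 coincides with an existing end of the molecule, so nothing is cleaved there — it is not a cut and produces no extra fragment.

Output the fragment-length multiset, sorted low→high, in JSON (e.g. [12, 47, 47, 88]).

Per-enzyme occurrences:
  XjeII GTGTC/3: at [32] ⇒ [35]
  KluX TGCATTC/1: at [0, 11, 20, 41] ⇒ [1, 12, 21, 42]

Pooled cuts: [1, 12, 21, 35, 42]

Fragment lengths:
  [0,1): 1 bp
  [1,12): 11 bp
  [12,21): 9 bp
  [21,35): 14 bp
  [35,42): 7 bp
  [42,50): 8 bp

[1,7,8,9,11,14]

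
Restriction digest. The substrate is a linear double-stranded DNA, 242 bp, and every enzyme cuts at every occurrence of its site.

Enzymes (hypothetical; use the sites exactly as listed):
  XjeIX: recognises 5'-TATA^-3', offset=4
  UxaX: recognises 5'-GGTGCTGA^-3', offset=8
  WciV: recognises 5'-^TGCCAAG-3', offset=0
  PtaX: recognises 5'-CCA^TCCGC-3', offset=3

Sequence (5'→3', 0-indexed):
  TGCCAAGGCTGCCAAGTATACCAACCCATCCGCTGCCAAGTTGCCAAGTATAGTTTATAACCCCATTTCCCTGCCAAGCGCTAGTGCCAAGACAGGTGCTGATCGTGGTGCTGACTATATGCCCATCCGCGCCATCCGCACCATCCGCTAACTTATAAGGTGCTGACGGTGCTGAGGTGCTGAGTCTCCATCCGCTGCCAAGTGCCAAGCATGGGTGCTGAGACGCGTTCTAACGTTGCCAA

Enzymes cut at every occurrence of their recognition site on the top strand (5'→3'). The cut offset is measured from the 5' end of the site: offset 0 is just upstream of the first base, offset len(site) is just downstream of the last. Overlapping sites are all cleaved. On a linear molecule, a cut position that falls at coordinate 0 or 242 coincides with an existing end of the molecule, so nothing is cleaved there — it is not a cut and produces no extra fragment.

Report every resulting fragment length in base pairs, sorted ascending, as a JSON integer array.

Per-enzyme occurrences:
  XjeIX TATA/4: at [16, 48, 55, 115, 153] ⇒ [20, 52, 59, 119, 157]
  UxaX GGTGCTGA/8: at [94, 106, 158, 167, 175, 213] ⇒ [102, 114, 166, 175, 183, 221]
  WciV TGCCAAG/0: at [0, 9, 33, 41, 71, 84, 195, 202] ⇒ [9, 33, 41, 71, 84, 195, 202] (position 0 is a terminus of the linear molecule — no cut)
  PtaX CCATCCGC/3: at [25, 122, 131, 140, 187] ⇒ [28, 125, 134, 143, 190]

All cut coordinates (distinct, sorted): [9, 20, 28, 33, 41, 52, 59, 71, 84, 102, 114, 119, 125, 134, 143, 157, 166, 175, 183, 190, 195, 202, 221]

Fragments:
  [0,9): 9 bp
  [9,20): 11 bp
  [20,28): 8 bp
  [28,33): 5 bp
  [33,41): 8 bp
  [41,52): 11 bp
  [52,59): 7 bp
  [59,71): 12 bp
  [71,84): 13 bp
  [84,102): 18 bp
  [102,114): 12 bp
  [114,119): 5 bp
  [119,125): 6 bp
  [125,134): 9 bp
  [134,143): 9 bp
  [143,157): 14 bp
  [157,166): 9 bp
  [166,175): 9 bp
  [175,183): 8 bp
  [183,190): 7 bp
  [190,195): 5 bp
  [195,202): 7 bp
  [202,221): 19 bp
  [221,242): 21 bp

[5,5,5,6,7,7,7,8,8,8,9,9,9,9,9,11,11,12,12,13,14,18,19,21]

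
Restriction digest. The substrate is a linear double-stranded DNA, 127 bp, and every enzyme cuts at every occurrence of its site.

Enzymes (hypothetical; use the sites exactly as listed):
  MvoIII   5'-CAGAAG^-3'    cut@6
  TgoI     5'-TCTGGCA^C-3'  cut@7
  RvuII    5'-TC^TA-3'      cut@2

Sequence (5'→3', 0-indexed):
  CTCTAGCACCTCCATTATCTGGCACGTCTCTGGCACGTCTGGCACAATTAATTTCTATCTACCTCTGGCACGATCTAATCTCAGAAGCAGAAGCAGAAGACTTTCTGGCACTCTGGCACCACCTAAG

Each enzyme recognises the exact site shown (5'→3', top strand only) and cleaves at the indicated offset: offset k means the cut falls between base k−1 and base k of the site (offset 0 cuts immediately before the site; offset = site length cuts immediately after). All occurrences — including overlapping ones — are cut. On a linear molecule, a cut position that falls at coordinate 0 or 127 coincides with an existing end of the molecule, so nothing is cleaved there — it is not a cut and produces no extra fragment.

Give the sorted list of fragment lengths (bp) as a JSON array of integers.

Site scan:
  MvoIII (CAGAAG, off=6): starts [81, 87, 93] → cuts [87, 93, 99]
  TgoI (TCTGGCAC, off=7): starts [17, 28, 37, 63, 103, 111] → cuts [24, 35, 44, 70, 110, 118]
  RvuII (TCTA, off=2): starts [1, 53, 57, 73] → cuts [3, 55, 59, 75]

Pooled cuts: [3, 24, 35, 44, 55, 59, 70, 75, 87, 93, 99, 110, 118]

Fragment lengths:
  [0,3): 3 bp
  [3,24): 21 bp
  [24,35): 11 bp
  [35,44): 9 bp
  [44,55): 11 bp
  [55,59): 4 bp
  [59,70): 11 bp
  [70,75): 5 bp
  [75,87): 12 bp
  [87,93): 6 bp
  [93,99): 6 bp
  [99,110): 11 bp
  [110,118): 8 bp
  [118,127): 9 bp

[3,4,5,6,6,8,9,9,11,11,11,11,12,21]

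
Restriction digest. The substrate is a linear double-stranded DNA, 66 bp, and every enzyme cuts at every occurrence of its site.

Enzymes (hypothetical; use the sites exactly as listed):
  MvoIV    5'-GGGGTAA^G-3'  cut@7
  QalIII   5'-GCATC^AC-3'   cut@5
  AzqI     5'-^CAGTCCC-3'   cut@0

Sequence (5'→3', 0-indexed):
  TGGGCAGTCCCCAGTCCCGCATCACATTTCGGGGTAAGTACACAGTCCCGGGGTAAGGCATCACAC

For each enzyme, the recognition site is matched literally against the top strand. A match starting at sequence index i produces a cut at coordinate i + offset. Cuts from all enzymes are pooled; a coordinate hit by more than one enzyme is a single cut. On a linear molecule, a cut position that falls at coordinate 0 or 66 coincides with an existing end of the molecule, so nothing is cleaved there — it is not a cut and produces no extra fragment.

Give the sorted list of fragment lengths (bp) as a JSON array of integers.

Scan for sites:
  MvoIV GGGGTAAG/7: at [30, 49] ⇒ [37, 56]
  QalIII GCATCAC/5: at [18, 57] ⇒ [23, 62]
  AzqI CAGTCCC/0: at [4, 11, 42] ⇒ [4, 11, 42]

All cut coordinates (distinct, sorted): [4, 11, 23, 37, 42, 56, 62]

Fragment lengths:
  [0,4): 4 bp
  [4,11): 7 bp
  [11,23): 12 bp
  [23,37): 14 bp
  [37,42): 5 bp
  [42,56): 14 bp
  [56,62): 6 bp
  [62,66): 4 bp

[4,4,5,6,7,12,14,14]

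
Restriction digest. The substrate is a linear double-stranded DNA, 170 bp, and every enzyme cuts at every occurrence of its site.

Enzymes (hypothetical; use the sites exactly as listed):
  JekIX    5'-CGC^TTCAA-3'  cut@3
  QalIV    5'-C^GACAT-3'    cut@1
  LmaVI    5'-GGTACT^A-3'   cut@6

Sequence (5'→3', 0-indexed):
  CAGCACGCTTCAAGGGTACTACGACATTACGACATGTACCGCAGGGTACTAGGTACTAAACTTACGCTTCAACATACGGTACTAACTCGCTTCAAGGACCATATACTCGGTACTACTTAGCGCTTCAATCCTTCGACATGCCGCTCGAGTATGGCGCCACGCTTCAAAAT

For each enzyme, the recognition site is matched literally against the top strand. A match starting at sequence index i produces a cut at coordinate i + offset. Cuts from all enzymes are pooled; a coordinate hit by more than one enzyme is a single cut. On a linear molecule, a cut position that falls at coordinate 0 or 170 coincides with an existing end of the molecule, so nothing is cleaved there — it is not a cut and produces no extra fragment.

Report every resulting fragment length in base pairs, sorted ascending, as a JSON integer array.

[2,7,7,8,8,8,9,10,11,12,16,20,24,28]

Per-enzyme occurrences:
  JekIX CGCTTCAA/3: at [5, 64, 87, 120, 159] ⇒ [8, 67, 90, 123, 162]
  QalIV CGACAT/1: at [21, 29, 133] ⇒ [22, 30, 134]
  LmaVI GGTACTA/6: at [14, 44, 51, 77, 108] ⇒ [20, 50, 57, 83, 114]

Pooled cuts: [8, 20, 22, 30, 50, 57, 67, 83, 90, 114, 123, 134, 162]

Fragment lengths:
  [0,8): 8 bp
  [8,20): 12 bp
  [20,22): 2 bp
  [22,30): 8 bp
  [30,50): 20 bp
  [50,57): 7 bp
  [57,67): 10 bp
  [67,83): 16 bp
  [83,90): 7 bp
  [90,114): 24 bp
  [114,123): 9 bp
  [123,134): 11 bp
  [134,162): 28 bp
  [162,170): 8 bp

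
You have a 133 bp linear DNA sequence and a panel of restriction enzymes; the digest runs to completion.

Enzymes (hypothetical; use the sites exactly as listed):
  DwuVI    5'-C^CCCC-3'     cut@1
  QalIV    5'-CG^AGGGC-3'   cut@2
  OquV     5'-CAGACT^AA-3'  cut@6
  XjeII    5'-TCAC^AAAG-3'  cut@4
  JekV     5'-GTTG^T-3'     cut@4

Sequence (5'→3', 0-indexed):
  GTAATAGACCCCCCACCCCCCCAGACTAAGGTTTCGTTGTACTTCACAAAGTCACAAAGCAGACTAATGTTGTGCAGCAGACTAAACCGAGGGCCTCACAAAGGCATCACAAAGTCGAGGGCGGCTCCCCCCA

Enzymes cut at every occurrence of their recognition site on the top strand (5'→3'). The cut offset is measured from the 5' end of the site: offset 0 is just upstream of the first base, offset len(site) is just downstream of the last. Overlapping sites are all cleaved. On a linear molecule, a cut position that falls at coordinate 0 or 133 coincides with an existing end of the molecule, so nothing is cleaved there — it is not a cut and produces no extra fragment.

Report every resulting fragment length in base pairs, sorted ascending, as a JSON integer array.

[1,1,1,1,5,6,6,7,7,8,8,9,9,10,10,10,11,11,12]

Site scan:
  DwuVI (CCCCC, off=1): starts [8, 9, 15, 16, 17, 126, 127] → cuts [9, 10, 16, 17, 18, 127, 128]
  QalIV (CGAGGGC, off=2): starts [87, 115] → cuts [89, 117]
  OquV (CAGACTAA, off=6): starts [21, 59, 77] → cuts [27, 65, 83]
  XjeII (TCACAAAG, off=4): starts [43, 51, 95, 106] → cuts [47, 55, 99, 110]
  JekV (GTTGT, off=4): starts [35, 68] → cuts [39, 72]

Pooled cuts: [9, 10, 16, 17, 18, 27, 39, 47, 55, 65, 72, 83, 89, 99, 110, 117, 127, 128]

Fragment lengths:
  [0,9): 9 bp
  [9,10): 1 bp
  [10,16): 6 bp
  [16,17): 1 bp
  [17,18): 1 bp
  [18,27): 9 bp
  [27,39): 12 bp
  [39,47): 8 bp
  [47,55): 8 bp
  [55,65): 10 bp
  [65,72): 7 bp
  [72,83): 11 bp
  [83,89): 6 bp
  [89,99): 10 bp
  [99,110): 11 bp
  [110,117): 7 bp
  [117,127): 10 bp
  [127,128): 1 bp
  [128,133): 5 bp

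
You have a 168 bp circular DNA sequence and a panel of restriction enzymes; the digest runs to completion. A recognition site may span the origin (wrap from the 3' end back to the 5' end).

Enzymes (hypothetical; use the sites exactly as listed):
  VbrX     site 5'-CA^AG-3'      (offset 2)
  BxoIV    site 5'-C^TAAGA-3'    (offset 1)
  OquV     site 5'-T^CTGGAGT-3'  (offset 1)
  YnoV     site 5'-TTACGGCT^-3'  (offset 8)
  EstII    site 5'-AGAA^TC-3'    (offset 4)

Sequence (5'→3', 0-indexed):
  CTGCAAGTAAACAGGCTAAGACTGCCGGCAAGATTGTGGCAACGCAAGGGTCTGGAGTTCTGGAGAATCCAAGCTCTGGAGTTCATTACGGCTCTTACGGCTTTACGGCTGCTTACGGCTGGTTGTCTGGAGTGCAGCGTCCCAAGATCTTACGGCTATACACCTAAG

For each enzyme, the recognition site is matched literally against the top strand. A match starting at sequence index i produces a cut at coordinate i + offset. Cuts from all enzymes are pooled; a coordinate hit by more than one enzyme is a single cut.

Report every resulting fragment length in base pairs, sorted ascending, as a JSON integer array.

[4,4,5,6,8,9,10,11,13,14,16,16,16,18,18]

Per-enzyme occurrences:
  VbrX CAAG/2: at [3, 28, 44, 69, 142] ⇒ [5, 30, 46, 71, 144]
  BxoIV CTAAGA/1: at [15] ⇒ [16]
  OquV TCTGGAGT/1: at [50, 74, 125] ⇒ [51, 75, 126]
  YnoV TTACGGCT/8: at [85, 94, 102, 112, 149] ⇒ [93, 102, 110, 120, 157]
  EstII AGAATC/4: at [63] ⇒ [67]

All cut coordinates (distinct, sorted): [5, 16, 30, 46, 51, 67, 71, 75, 93, 102, 110, 120, 126, 144, 157]

Fragment lengths:
  5→16: 11 bp
  16→30: 14 bp
  30→46: 16 bp
  46→51: 5 bp
  51→67: 16 bp
  67→71: 4 bp
  71→75: 4 bp
  75→93: 18 bp
  93→102: 9 bp
  102→110: 8 bp
  110→120: 10 bp
  120→126: 6 bp
  126→144: 18 bp
  144→157: 13 bp
  157→5 (wrap): 168-157+5 = 16 bp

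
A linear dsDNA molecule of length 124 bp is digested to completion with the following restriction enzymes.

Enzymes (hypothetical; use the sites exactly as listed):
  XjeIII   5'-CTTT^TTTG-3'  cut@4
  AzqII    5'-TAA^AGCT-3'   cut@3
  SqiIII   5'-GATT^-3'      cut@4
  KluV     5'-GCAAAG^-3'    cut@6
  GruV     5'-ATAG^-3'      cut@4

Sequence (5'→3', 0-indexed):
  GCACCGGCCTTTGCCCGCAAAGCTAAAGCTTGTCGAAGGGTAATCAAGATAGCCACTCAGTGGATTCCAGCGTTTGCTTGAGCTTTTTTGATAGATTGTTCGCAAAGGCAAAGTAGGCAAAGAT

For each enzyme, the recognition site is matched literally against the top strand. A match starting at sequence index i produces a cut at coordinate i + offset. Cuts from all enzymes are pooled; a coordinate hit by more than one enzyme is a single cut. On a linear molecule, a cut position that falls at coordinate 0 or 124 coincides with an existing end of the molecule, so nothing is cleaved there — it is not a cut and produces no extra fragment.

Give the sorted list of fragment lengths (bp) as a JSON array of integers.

[2,3,4,6,8,9,10,14,20,22,26]

Per-enzyme occurrences:
  XjeIII (CTTTTTTG, off=4): starts [82] → cuts [86]
  AzqII (TAAAGCT, off=3): starts [23] → cuts [26]
  SqiIII (GATT, off=4): starts [62, 93] → cuts [66, 97]
  KluV (GCAAAG, off=6): starts [16, 101, 107, 116] → cuts [22, 107, 113, 122]
  GruV (ATAG, off=4): starts [48, 90] → cuts [52, 94]

All cut coordinates (distinct, sorted): [22, 26, 52, 66, 86, 94, 97, 107, 113, 122]

Fragments:
  [0,22): 22 bp
  [22,26): 4 bp
  [26,52): 26 bp
  [52,66): 14 bp
  [66,86): 20 bp
  [86,94): 8 bp
  [94,97): 3 bp
  [97,107): 10 bp
  [107,113): 6 bp
  [113,122): 9 bp
  [122,124): 2 bp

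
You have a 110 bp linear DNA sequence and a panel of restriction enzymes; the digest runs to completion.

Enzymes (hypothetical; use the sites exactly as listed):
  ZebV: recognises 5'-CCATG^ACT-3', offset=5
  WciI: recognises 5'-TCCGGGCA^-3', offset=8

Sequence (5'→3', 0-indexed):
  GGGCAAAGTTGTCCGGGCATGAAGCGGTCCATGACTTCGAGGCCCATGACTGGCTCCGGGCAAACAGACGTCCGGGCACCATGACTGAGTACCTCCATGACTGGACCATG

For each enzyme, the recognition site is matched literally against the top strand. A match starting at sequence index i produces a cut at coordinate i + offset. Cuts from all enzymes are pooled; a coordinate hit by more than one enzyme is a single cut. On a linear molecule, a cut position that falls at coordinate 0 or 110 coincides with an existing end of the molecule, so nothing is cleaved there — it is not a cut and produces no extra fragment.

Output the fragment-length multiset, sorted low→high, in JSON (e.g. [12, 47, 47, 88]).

Per-enzyme occurrences:
  ZebV (CCATGACT, off=5): starts [28, 43, 78, 94] → cuts [33, 48, 83, 99]
  WciI (TCCGGGCA, off=8): starts [11, 54, 70] → cuts [19, 62, 78]

Pooled cuts: [19, 33, 48, 62, 78, 83, 99]

Fragment lengths:
  [0,19): 19 bp
  [19,33): 14 bp
  [33,48): 15 bp
  [48,62): 14 bp
  [62,78): 16 bp
  [78,83): 5 bp
  [83,99): 16 bp
  [99,110): 11 bp

[5,11,14,14,15,16,16,19]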